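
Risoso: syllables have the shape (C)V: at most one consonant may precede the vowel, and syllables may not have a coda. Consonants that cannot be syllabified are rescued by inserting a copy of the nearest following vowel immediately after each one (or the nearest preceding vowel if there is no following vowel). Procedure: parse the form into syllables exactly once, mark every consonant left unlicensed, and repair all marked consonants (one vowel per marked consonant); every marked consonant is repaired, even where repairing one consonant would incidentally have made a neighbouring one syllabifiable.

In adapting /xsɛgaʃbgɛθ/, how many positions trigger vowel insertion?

4

The unsyllabifiable consonants are /x/, /ʃ/, /b/, /θ/; each receives one epenthetic vowel.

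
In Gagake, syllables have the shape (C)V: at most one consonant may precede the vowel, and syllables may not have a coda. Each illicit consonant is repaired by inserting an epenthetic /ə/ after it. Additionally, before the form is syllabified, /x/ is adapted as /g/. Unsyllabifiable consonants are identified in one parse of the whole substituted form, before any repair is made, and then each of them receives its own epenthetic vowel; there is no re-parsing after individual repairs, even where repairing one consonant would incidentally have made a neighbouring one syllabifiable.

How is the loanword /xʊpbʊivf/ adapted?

Substitution: /x/ → /g/, giving /gʊpbʊivf/.
The consonants /p/, /v/, /f/ cannot be parsed into a legal (C)V syllable (no codas are permitted; onsets are limited to one consonant).
Inserting the epenthetic vowel yields /p/ → /pə/, /v/ → /və/, /f/ → /fə/.

gʊpəbʊivəfə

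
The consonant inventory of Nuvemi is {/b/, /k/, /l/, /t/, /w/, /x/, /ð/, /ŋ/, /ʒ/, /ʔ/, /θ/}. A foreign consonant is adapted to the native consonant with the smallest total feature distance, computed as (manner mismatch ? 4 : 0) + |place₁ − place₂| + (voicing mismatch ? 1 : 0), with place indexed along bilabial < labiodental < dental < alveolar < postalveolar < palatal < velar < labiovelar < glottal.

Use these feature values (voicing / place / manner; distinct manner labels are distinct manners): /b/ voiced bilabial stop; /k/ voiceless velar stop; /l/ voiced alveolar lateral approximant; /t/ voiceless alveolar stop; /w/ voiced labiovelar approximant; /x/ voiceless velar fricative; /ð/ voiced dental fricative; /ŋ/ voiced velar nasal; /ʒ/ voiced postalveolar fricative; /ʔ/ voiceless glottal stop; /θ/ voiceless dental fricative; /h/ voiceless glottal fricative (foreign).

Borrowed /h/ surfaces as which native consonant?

x

/x/ is closest: same manner (fricative), place distance 2 (glottal→velar), same voicing; total 2. Next closest is /ʔ/ at distance 4.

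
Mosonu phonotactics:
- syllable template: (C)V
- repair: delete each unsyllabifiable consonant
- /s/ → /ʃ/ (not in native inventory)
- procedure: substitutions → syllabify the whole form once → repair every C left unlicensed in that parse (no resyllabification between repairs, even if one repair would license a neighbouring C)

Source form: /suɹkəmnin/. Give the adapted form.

Substitution: /s/ → /ʃ/, giving /ʃuɹkəmnin/.
Syllabifying with onset maximization leaves /ɹ/, /m/, /n/ stranded (no codas are permitted; onsets are limited to one consonant).
Each unlicensed consonant is deleted: /ɹ/, /m/, /n/.

ʃukəni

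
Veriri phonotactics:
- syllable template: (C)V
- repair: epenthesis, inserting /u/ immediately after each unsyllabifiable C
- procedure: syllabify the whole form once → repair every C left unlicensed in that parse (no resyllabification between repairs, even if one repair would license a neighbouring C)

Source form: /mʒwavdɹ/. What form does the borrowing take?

Under (C)V, the unsyllabifiable consonants are /m/, /ʒ/, /v/, /d/, /ɹ/ (no codas are permitted; onsets are limited to one consonant).
Epenthesis after each stranded consonant: /m/ → /mu/, /ʒ/ → /ʒu/, /v/ → /vu/, /d/ → /du/, /ɹ/ → /ɹu/.

muʒuwavuduɹu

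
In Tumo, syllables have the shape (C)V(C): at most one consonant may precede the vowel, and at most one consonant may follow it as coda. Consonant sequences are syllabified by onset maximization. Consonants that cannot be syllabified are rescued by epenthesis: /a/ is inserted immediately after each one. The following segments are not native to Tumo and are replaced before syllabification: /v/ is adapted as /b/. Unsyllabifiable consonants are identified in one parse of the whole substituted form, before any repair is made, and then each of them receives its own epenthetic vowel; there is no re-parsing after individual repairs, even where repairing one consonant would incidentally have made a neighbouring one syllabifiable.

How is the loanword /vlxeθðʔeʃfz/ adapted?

balaxeθðaʔeʃfaza

Substitution: /v/ → /b/, giving /blxeθðʔeʃfz/.
The consonants /b/, /l/, /ð/, /f/, /z/ cannot be parsed into a legal (C)V(C) syllable (at most one coda consonant is licensed; onsets are limited to one consonant).
Inserting the epenthetic vowel yields /b/ → /ba/, /l/ → /la/, /ð/ → /ða/, /f/ → /fa/, /z/ → /za/.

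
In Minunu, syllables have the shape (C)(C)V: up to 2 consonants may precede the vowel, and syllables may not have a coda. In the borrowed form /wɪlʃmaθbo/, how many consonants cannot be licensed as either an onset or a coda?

Syllabifying with onset maximization leaves /l/ stranded (no codas are permitted; onsets may contain at most 2 consonants).

1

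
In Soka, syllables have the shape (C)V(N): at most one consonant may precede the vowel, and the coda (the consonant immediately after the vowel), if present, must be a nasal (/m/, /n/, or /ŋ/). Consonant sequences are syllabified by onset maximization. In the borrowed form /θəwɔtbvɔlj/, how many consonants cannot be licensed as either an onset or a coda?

Syllabifying with onset maximization leaves /t/, /b/, /l/, /j/ stranded (only a nasal (/m/, /n/, or /ŋ/) is licensed in coda position; onsets are limited to one consonant).

4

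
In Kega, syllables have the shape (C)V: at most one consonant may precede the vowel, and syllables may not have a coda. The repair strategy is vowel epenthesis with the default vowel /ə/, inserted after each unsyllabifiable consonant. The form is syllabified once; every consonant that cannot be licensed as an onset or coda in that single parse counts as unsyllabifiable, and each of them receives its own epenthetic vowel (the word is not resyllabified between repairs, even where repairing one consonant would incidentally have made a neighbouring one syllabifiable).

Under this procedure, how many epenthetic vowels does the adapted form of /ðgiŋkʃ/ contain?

4

The unsyllabifiable consonants are /ð/, /ŋ/, /k/, /ʃ/; each receives one epenthetic vowel.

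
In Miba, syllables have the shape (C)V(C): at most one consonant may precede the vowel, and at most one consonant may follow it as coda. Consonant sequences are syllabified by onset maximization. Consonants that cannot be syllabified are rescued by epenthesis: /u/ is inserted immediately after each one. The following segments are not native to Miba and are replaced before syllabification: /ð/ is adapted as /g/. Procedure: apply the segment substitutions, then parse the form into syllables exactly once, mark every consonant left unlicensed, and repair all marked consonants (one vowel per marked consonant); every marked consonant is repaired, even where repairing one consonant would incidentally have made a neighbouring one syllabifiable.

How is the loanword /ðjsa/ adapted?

gujusa

Substitution: /ð/ → /g/, giving /gjsa/.
The consonants /g/, /j/ cannot be parsed into a legal (C)V(C) syllable (at most one coda consonant is licensed; onsets are limited to one consonant).
Epenthesis after each stranded consonant: /g/ → /gu/, /j/ → /ju/.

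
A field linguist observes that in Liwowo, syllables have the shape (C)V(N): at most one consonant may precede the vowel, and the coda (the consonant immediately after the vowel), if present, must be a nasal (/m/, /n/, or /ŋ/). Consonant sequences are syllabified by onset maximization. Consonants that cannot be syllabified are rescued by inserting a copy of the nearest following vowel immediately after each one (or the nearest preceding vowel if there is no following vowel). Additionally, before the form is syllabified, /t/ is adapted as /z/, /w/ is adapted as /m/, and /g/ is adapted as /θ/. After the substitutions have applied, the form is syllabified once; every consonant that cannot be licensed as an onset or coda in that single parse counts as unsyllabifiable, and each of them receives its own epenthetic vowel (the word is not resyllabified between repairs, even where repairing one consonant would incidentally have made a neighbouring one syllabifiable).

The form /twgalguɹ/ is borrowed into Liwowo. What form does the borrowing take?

Substitution: /t/ → /z/, /w/ → /m/, /g/ → /θ/, giving /zmθalθuɹ/.
The consonants /z/, /m/, /l/, /ɹ/ cannot be parsed into a legal (C)V(N) syllable (only a nasal (/m/, /n/, or /ŋ/) is licensed in coda position; onsets are limited to one consonant).
Inserting the epenthetic vowel yields /z/ → /za/, /m/ → /ma/, /l/ → /lu/, /ɹ/ → /ɹu/.

zamaθaluθuɹu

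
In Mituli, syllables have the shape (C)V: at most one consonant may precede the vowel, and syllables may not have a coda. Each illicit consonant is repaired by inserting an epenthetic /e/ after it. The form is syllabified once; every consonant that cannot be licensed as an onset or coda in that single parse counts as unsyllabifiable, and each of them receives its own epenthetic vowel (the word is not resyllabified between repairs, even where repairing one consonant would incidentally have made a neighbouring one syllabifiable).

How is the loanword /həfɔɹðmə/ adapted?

həfɔɹeðemə

The consonants /ɹ/, /ð/ cannot be parsed into a legal (C)V syllable (no codas are permitted; onsets are limited to one consonant).
Each unlicensed consonant becomes the onset of a new syllable: /ɹ/ → /ɹe/, /ð/ → /ðe/.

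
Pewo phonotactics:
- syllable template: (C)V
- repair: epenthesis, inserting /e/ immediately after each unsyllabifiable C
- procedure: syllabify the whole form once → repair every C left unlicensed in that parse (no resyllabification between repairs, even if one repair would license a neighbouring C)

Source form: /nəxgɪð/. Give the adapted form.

The consonants /x/, /ð/ cannot be parsed into a legal (C)V syllable (no codas are permitted; onsets are limited to one consonant).
Each unlicensed consonant becomes the onset of a new syllable: /x/ → /xe/, /ð/ → /ðe/.

nəxegɪðe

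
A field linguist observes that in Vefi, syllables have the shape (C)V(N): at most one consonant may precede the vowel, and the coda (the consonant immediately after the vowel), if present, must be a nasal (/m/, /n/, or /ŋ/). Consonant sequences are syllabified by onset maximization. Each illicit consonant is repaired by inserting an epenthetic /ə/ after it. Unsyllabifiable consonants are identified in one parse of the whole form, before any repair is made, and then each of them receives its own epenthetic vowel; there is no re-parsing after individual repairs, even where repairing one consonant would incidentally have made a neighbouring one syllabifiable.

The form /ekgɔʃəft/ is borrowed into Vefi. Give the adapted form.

ekəgɔʃəfətə

Syllabifying with onset maximization leaves /k/, /f/, /t/ stranded (only a nasal (/m/, /n/, or /ŋ/) is licensed in coda position; onsets are limited to one consonant).
Each unlicensed consonant becomes the onset of a new syllable: /k/ → /kə/, /f/ → /fə/, /t/ → /tə/.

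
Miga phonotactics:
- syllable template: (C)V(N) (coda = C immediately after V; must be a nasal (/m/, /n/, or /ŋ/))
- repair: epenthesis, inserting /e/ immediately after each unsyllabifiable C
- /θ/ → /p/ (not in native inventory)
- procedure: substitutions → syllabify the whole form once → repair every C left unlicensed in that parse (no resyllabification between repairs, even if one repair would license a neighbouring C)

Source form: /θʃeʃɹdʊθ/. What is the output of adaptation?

Substitution: /θ/ → /p/, giving /pʃeʃɹdʊp/.
Under (C)V(N), the unsyllabifiable consonants are /p/, /ʃ/, /ɹ/, /p/ (only a nasal (/m/, /n/, or /ŋ/) is licensed in coda position; onsets are limited to one consonant).
Inserting the epenthetic vowel yields /p/ → /pe/, /ʃ/ → /ʃe/, /ɹ/ → /ɹe/, /p/ → /pe/.

peʃeʃeɹedʊpe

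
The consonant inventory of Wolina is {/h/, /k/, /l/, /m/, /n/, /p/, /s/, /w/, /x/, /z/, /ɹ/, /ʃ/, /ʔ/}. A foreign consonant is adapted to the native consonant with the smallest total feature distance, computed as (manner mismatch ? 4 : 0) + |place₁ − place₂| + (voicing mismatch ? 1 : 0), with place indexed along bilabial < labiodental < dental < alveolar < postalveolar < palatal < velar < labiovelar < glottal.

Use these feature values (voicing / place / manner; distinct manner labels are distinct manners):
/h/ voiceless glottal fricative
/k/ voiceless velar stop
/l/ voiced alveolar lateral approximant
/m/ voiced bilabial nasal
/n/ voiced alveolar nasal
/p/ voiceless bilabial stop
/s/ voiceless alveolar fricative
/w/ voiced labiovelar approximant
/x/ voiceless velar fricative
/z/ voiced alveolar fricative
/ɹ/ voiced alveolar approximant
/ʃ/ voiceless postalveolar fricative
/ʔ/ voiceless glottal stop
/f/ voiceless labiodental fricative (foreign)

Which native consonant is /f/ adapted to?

/s/ is closest: same manner (fricative), place distance 2 (labiodental→alveolar), same voicing; total 2. Next closest is /z/ at distance 3.

s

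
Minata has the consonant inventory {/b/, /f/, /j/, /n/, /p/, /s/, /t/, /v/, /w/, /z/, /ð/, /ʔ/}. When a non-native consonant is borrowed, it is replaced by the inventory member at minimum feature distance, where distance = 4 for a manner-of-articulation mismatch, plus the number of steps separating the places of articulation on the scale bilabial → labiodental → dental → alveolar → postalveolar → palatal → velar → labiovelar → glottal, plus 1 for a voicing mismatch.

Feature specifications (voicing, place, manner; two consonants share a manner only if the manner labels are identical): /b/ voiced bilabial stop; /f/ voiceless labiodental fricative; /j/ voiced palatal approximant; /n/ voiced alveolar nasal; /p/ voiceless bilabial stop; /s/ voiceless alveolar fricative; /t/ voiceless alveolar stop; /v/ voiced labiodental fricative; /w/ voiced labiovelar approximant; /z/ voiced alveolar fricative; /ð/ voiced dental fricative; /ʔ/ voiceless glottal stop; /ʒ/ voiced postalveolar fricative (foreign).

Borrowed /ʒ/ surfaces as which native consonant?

z

/z/ is closest: same manner (fricative), place distance 1 (postalveolar→alveolar), same voicing; total 1. Next closest is /s/ at distance 2.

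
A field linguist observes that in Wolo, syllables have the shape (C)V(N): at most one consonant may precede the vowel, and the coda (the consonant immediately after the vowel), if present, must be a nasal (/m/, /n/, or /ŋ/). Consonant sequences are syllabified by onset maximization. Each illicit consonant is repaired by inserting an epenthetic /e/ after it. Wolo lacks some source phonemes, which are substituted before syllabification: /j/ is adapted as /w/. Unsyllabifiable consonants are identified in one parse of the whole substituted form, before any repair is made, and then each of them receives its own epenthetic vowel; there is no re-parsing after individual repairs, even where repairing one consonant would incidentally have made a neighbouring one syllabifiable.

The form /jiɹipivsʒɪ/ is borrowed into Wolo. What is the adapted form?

Substitution: /j/ → /w/, giving /wiɹipivsʒɪ/.
Under (C)V(N), the unsyllabifiable consonants are /v/, /s/ (only a nasal (/m/, /n/, or /ŋ/) is licensed in coda position; onsets are limited to one consonant).
Epenthesis after each stranded consonant: /v/ → /ve/, /s/ → /se/.

wiɹipiveseʒɪ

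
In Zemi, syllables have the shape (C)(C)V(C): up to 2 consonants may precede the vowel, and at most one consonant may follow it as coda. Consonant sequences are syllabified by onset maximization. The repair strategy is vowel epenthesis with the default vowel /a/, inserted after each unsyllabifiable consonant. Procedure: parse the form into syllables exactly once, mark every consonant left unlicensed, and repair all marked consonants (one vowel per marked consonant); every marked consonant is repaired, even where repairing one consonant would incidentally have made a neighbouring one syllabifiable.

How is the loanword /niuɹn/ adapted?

niuɹna

Under (C)(C)V(C), the unsyllabifiable consonants are /n/ (at most one coda consonant is licensed; onsets may contain at most 2 consonants).
Epenthesis after each stranded consonant: /n/ → /na/.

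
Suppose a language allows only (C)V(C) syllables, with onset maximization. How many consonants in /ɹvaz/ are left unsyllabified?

Under (C)V(C), the unsyllabifiable consonants are /ɹ/ (at most one coda consonant is licensed; onsets are limited to one consonant).

1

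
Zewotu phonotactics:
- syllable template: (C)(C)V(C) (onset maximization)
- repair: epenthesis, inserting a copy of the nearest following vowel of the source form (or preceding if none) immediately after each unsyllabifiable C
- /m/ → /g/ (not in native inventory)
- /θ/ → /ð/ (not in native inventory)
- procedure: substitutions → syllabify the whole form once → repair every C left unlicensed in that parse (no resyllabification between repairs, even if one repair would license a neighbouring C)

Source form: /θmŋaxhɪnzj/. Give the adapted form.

ðagŋaxhɪnzɪjɪ

Substitution: /θ/ → /ð/, /m/ → /g/, giving /ðgŋaxhɪnzj/.
Under (C)(C)V(C), the unsyllabifiable consonants are /ð/, /z/, /j/ (at most one coda consonant is licensed; onsets may contain at most 2 consonants).
Epenthesis after each stranded consonant: /ð/ → /ða/, /z/ → /zɪ/, /j/ → /jɪ/.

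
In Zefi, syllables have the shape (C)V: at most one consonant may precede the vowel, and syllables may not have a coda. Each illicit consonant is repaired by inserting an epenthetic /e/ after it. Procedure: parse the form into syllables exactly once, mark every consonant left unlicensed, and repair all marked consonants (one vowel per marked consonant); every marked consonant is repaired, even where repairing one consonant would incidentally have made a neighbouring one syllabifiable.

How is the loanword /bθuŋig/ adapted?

beθuŋige

Under (C)V, the unsyllabifiable consonants are /b/, /g/ (no codas are permitted; onsets are limited to one consonant).
Epenthesis after each stranded consonant: /b/ → /be/, /g/ → /ge/.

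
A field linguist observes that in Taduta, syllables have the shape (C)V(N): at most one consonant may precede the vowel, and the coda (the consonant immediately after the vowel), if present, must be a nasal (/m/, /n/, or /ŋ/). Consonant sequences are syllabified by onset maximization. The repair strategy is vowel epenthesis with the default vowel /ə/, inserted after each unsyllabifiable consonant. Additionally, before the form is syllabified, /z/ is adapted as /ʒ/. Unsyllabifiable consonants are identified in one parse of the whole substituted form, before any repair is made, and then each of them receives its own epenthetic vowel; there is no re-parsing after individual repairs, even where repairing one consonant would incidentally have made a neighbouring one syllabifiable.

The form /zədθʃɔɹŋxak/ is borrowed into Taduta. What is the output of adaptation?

ʒədəθəʃɔɹəŋəxakə

Substitution: /z/ → /ʒ/, giving /ʒədθʃɔɹŋxak/.
The consonants /d/, /θ/, /ɹ/, /ŋ/, /k/ cannot be parsed into a legal (C)V(N) syllable (only a nasal (/m/, /n/, or /ŋ/) is licensed in coda position; onsets are limited to one consonant).
Inserting the epenthetic vowel yields /d/ → /də/, /θ/ → /θə/, /ɹ/ → /ɹə/, /ŋ/ → /ŋə/, /k/ → /kə/.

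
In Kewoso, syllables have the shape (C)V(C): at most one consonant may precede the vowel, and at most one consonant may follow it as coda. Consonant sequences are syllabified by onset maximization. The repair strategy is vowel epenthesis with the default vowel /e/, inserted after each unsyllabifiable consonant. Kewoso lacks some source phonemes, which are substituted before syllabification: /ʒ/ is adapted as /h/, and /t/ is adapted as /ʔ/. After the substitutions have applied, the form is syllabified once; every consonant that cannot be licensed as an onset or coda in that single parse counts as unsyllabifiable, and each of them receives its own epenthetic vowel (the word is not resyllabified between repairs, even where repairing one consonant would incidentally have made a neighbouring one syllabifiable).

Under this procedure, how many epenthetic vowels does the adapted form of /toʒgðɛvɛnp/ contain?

After substitution the input is /ʔohgðɛvɛnp/.
The unsyllabifiable consonants are /g/, /p/; each receives one epenthetic vowel.

2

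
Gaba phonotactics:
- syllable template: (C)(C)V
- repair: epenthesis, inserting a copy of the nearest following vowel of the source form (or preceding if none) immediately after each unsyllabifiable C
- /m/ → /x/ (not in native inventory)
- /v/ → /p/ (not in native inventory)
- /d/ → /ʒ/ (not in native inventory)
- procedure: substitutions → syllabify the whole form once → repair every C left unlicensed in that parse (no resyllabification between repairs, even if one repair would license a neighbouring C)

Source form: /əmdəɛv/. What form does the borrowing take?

Substitution: /m/ → /x/, /d/ → /ʒ/, /v/ → /p/, giving /əxʒəɛp/.
Under (C)(C)V, the unsyllabifiable consonants are /p/ (no codas are permitted; onsets may contain at most 2 consonants).
Epenthesis after each stranded consonant: /p/ → /pɛ/.

əxʒəɛpɛ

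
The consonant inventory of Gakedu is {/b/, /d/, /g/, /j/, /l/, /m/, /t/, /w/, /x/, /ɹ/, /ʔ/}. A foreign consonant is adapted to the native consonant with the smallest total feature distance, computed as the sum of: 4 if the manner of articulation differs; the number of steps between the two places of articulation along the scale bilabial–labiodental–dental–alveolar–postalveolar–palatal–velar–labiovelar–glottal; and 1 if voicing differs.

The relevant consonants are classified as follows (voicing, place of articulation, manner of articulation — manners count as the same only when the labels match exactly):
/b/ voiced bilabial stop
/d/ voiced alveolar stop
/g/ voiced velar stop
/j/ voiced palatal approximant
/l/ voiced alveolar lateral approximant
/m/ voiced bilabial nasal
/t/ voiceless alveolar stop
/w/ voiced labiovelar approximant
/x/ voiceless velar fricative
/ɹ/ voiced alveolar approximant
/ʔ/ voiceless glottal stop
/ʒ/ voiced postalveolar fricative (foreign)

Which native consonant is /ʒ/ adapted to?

/x/ is closest: same manner (fricative), place distance 2 (postalveolar→velar), voicing differs (+1); total 3. Next closest is /d/ at distance 5.

x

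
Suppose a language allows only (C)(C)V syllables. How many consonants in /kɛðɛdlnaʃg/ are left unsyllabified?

The consonants /d/, /ʃ/, /g/ cannot be parsed into a legal (C)(C)V syllable (no codas are permitted; onsets may contain at most 2 consonants).

3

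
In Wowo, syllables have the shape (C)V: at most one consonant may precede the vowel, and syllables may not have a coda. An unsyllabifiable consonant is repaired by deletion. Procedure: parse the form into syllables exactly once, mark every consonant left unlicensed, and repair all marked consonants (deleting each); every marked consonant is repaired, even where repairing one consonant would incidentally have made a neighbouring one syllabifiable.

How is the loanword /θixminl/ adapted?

The consonants /x/, /n/, /l/ cannot be parsed into a legal (C)V syllable (no codas are permitted; onsets are limited to one consonant).
Deletion applies to /x/, /n/, /l/.

θimi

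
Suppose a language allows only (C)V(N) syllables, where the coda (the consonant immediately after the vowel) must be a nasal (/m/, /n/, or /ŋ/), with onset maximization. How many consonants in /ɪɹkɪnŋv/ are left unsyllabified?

The consonants /ɹ/, /ŋ/, /v/ cannot be parsed into a legal (C)V(N) syllable (only a nasal (/m/, /n/, or /ŋ/) is licensed in coda position; onsets are limited to one consonant).

3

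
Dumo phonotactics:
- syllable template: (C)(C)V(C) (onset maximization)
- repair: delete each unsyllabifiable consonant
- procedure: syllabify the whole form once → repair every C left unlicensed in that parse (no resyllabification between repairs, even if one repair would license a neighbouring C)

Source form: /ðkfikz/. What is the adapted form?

kfik

Under (C)(C)V(C), the unsyllabifiable consonants are /ð/, /z/ (at most one coda consonant is licensed; onsets may contain at most 2 consonants).
Deletion applies to /ð/, /z/.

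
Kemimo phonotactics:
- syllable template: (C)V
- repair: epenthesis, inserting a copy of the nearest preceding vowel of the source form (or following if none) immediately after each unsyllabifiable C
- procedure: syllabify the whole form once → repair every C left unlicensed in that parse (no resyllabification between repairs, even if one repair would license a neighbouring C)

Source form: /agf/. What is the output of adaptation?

agafa

The consonants /g/, /f/ cannot be parsed into a legal (C)V syllable (no codas are permitted; onsets are limited to one consonant).
Each unlicensed consonant becomes the onset of a new syllable: /g/ → /ga/, /f/ → /fa/.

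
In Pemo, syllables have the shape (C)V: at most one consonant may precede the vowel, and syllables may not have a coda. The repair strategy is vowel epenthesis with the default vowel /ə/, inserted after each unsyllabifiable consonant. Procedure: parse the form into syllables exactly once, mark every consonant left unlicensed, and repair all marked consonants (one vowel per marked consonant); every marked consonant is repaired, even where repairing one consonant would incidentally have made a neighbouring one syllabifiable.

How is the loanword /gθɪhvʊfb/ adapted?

gəθɪhəvʊfəbə

Under (C)V, the unsyllabifiable consonants are /g/, /h/, /f/, /b/ (no codas are permitted; onsets are limited to one consonant).
Epenthesis after each stranded consonant: /g/ → /gə/, /h/ → /hə/, /f/ → /fə/, /b/ → /bə/.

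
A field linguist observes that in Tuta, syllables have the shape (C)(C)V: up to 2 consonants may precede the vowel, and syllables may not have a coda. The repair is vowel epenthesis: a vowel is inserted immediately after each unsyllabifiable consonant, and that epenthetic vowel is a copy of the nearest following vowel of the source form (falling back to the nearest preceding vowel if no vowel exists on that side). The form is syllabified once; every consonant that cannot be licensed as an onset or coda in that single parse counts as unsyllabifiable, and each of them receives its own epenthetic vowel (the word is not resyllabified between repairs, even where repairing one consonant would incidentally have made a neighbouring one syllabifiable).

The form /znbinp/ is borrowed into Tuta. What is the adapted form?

zinbinipi

Syllabifying with onset maximization leaves /z/, /n/, /p/ stranded (no codas are permitted; onsets may contain at most 2 consonants).
Inserting the epenthetic vowel yields /z/ → /zi/, /n/ → /ni/, /p/ → /pi/.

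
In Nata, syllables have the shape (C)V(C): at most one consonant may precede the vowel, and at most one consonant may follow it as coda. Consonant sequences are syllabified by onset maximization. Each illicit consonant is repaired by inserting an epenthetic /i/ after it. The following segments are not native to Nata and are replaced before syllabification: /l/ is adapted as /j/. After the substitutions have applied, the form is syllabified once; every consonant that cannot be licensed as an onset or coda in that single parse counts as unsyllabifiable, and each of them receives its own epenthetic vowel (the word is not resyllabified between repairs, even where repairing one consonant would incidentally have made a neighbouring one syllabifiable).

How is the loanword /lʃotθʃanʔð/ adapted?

Substitution: /l/ → /j/, giving /jʃotθʃanʔð/.
The consonants /j/, /θ/, /ʔ/, /ð/ cannot be parsed into a legal (C)V(C) syllable (at most one coda consonant is licensed; onsets are limited to one consonant).
Inserting the epenthetic vowel yields /j/ → /ji/, /θ/ → /θi/, /ʔ/ → /ʔi/, /ð/ → /ði/.

jiʃotθiʃanʔiði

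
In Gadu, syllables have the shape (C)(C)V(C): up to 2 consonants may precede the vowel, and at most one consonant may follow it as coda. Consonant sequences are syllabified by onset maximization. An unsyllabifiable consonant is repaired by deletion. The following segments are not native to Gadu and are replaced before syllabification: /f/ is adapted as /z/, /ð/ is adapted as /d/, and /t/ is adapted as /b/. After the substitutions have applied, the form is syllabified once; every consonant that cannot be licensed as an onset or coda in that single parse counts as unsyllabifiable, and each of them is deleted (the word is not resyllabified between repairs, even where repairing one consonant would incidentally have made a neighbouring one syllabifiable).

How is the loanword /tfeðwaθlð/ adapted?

Substitution: /t/ → /b/, /f/ → /z/, /ð/ → /d/, giving /bzedwaθld/.
The consonants /l/, /d/ cannot be parsed into a legal (C)(C)V(C) syllable (at most one coda consonant is licensed; onsets may contain at most 2 consonants).
Deleting the stranded consonants removes /l/, /d/.

bzedwaθ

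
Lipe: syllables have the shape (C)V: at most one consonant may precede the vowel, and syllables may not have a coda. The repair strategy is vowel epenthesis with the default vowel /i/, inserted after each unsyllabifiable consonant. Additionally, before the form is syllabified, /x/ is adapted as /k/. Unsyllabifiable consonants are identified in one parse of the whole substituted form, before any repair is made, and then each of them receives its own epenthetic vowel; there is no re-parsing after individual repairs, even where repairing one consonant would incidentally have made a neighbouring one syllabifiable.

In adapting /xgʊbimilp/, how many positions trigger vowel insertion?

3

After substitution the input is /kgʊbimilp/.
The unsyllabifiable consonants are /k/, /l/, /p/; each receives one epenthetic vowel.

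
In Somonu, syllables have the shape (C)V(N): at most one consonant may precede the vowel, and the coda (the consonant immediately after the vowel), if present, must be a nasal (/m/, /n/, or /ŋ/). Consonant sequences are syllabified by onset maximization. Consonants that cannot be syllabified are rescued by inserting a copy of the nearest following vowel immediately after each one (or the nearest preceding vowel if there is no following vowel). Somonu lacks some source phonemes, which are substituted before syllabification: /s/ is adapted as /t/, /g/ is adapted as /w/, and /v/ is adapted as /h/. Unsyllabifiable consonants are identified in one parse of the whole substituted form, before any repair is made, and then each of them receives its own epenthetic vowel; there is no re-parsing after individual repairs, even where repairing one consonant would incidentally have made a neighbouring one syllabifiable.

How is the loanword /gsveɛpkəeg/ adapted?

Substitution: /g/ → /w/, /s/ → /t/, /v/ → /h/, giving /wtheɛpkəew/.
Syllabifying with onset maximization leaves /w/, /t/, /p/, /w/ stranded (only a nasal (/m/, /n/, or /ŋ/) is licensed in coda position; onsets are limited to one consonant).
Inserting the epenthetic vowel yields /w/ → /we/, /t/ → /te/, /p/ → /pə/, /w/ → /we/.

weteheɛpəkəewe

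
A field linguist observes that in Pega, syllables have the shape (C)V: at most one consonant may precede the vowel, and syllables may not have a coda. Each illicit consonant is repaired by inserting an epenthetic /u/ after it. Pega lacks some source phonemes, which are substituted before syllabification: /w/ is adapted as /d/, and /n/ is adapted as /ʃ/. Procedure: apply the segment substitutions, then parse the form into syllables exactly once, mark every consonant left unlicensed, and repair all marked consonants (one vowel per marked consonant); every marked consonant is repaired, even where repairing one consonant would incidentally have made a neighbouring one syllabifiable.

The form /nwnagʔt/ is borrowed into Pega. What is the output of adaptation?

ʃuduʃaguʔutu

Substitution: /n/ → /ʃ/, /w/ → /d/, giving /ʃdʃagʔt/.
Under (C)V, the unsyllabifiable consonants are /ʃ/, /d/, /g/, /ʔ/, /t/ (no codas are permitted; onsets are limited to one consonant).
Each unlicensed consonant becomes the onset of a new syllable: /ʃ/ → /ʃu/, /d/ → /du/, /g/ → /gu/, /ʔ/ → /ʔu/, /t/ → /tu/.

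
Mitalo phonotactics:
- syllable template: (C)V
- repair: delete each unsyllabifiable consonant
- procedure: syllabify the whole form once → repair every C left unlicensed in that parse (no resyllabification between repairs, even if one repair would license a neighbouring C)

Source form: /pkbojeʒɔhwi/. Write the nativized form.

The consonants /p/, /k/, /h/ cannot be parsed into a legal (C)V syllable (no codas are permitted; onsets are limited to one consonant).
Each unlicensed consonant is deleted: /p/, /k/, /h/.

bojeʒɔwi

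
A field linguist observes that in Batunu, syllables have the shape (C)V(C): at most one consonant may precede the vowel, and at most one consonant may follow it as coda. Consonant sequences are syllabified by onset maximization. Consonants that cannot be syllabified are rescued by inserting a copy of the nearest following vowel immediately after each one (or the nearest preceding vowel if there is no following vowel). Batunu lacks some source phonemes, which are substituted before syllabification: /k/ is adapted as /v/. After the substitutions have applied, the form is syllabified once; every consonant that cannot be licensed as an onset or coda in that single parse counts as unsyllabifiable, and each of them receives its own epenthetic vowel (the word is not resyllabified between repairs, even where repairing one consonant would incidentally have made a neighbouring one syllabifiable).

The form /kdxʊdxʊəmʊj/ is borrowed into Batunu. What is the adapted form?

vʊdʊxʊdxʊəmʊj

Substitution: /k/ → /v/, giving /vdxʊdxʊəmʊj/.
Syllabifying with onset maximization leaves /v/, /d/ stranded (at most one coda consonant is licensed; onsets are limited to one consonant).
Each unlicensed consonant becomes the onset of a new syllable: /v/ → /vʊ/, /d/ → /dʊ/.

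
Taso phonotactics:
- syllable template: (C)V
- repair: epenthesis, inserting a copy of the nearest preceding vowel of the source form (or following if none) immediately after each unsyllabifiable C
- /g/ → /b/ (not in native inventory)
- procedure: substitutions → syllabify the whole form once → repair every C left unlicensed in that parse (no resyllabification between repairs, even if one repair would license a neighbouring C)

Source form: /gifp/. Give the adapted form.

Substitution: /g/ → /b/, giving /bifp/.
The consonants /f/, /p/ cannot be parsed into a legal (C)V syllable (no codas are permitted; onsets are limited to one consonant).
Inserting the epenthetic vowel yields /f/ → /fi/, /p/ → /pi/.

bifipi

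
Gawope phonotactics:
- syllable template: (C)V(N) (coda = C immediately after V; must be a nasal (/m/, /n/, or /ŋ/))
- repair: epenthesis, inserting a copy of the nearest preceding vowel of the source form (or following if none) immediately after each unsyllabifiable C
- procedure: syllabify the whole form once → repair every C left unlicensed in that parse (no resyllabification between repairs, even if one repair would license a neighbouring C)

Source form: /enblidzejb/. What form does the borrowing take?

Syllabifying with onset maximization leaves /b/, /d/, /j/, /b/ stranded (only a nasal (/m/, /n/, or /ŋ/) is licensed in coda position; onsets are limited to one consonant).
Inserting the epenthetic vowel yields /b/ → /be/, /d/ → /di/, /j/ → /je/, /b/ → /be/.

enbelidizejebe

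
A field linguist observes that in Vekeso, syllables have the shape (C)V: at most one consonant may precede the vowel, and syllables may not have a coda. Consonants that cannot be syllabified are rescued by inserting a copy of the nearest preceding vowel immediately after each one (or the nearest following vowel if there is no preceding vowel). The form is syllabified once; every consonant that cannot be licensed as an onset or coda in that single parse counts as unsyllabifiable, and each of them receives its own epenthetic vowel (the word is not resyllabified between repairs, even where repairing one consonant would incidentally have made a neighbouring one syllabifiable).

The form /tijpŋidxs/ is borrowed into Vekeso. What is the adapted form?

The consonants /j/, /p/, /d/, /x/, /s/ cannot be parsed into a legal (C)V syllable (no codas are permitted; onsets are limited to one consonant).
Inserting the epenthetic vowel yields /j/ → /ji/, /p/ → /pi/, /d/ → /di/, /x/ → /xi/, /s/ → /si/.

tijipiŋidixisi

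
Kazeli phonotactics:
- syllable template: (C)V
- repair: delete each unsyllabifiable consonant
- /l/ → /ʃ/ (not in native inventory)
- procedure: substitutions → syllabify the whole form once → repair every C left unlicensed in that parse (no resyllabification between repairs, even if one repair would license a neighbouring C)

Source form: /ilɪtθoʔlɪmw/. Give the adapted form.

iʃɪθoʃɪ

Substitution: /l/ → /ʃ/, giving /iʃɪtθoʔʃɪmw/.
Syllabifying with onset maximization leaves /t/, /ʔ/, /m/, /w/ stranded (no codas are permitted; onsets are limited to one consonant).
Deletion applies to /t/, /ʔ/, /m/, /w/.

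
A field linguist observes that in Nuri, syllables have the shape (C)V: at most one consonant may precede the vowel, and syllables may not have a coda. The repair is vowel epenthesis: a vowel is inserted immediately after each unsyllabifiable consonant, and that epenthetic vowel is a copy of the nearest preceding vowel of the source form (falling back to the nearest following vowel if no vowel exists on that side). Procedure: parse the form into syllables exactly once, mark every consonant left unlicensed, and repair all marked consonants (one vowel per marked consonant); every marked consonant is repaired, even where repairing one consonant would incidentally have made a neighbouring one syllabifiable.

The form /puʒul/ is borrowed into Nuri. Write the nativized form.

puʒulu

Syllabifying with onset maximization leaves /l/ stranded (no codas are permitted; onsets are limited to one consonant).
Inserting the epenthetic vowel yields /l/ → /lu/.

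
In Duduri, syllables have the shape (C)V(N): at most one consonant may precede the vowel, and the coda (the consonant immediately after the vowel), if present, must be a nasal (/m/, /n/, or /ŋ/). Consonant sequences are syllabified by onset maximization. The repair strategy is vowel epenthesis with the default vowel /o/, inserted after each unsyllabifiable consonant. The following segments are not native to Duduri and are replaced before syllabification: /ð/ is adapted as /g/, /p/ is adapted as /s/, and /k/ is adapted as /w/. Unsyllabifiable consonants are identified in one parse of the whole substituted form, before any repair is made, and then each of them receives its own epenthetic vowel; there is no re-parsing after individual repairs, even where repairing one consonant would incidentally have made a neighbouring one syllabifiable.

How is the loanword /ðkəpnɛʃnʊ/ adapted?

Substitution: /ð/ → /g/, /k/ → /w/, /p/ → /s/, giving /gwəsnɛʃnʊ/.
Syllabifying with onset maximization leaves /g/, /s/, /ʃ/ stranded (only a nasal (/m/, /n/, or /ŋ/) is licensed in coda position; onsets are limited to one consonant).
Each unlicensed consonant becomes the onset of a new syllable: /g/ → /go/, /s/ → /so/, /ʃ/ → /ʃo/.

gowəsonɛʃonʊ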